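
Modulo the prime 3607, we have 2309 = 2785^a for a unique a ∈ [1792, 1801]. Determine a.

Compute 2785^1792 mod 3607 = 1238, then multiply by 2785 repeatedly:
  2785^1792=1238  2785^1793=3145  2785^1794=1029  2785^1795=1807  2785^1796=730
  2785^1797=2309
Found 2309 at exponent 1797.

1797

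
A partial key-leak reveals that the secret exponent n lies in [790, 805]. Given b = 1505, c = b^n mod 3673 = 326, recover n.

Compute 1505^790 mod 3673 = 397, then multiply by 1505 repeatedly:
  1505^790=397  1505^791=2459  1505^792=2084  1505^793=3351  1505^794=226
  1505^795=2214  1505^796=659  1505^797=85  1505^798=3043  1505^799=3157
  1505^800=2096  1505^801=3046  1505^802=326
Found 326 at exponent 802.

802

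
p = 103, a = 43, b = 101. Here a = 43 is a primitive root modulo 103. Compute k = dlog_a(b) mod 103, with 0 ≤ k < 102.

37

Baby-step giant-step with m = ceil(sqrt(102)) = 11.
Baby table (43^j mod 103 for j=0..10):
  0:1  1:43  2:98  3:94  4:25  5:45  6:81  7:84
  8:7  9:95  10:68
Giant step factor: 43^(-11) ≡ 85 (mod 103).
Scan 101·85^i mod 103 for i = 0, 1, …:
  i=0: 101   i=1: 36   i=2: 73   i=3: 25
Match at i=3, j=4: k = 3·11 + 4 = 37.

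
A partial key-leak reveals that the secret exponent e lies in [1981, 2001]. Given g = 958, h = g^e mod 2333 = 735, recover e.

Compute 958^1981 mod 2333 = 363, then multiply by 958 repeatedly:
  958^1981=363  958^1982=137  958^1983=598  958^1984=1299  958^1985=953
  958^1986=771  958^1987=1390  958^1988=1810  958^1989=561  958^1990=848
  958^1991=500  958^1992=735
Found 735 at exponent 1992.

1992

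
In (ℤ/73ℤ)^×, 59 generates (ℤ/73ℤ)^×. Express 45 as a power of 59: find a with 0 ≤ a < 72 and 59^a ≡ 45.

Successive powers of 59 modulo 73:
  59^0=1  59^1=59  59^2=50  59^3=30  59^4=18  59^5=40
  59^6=24  59^7=29  59^8=32  59^9=63  59^10=67  59^11=11
  59^12=65  59^13=39  59^14=38  59^15=52  59^16=2  59^17=45
So 59^17 ≡ 45 (mod 73), giving a = 17.

17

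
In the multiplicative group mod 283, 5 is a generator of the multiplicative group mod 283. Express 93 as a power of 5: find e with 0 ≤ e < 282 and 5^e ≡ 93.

Baby-step giant-step with m = ceil(sqrt(282)) = 17.
Baby table (5^j mod 283 for j=0..16):
  0:1  1:5  2:25  3:125  4:59  5:12  6:60  7:17
  8:85  9:142  10:144  11:154  12:204  13:171  14:6  15:30
  16:150
Giant step factor: 5^(-17) ≡ 20 (mod 283).
Scan 93·20^i mod 283 for i = 0, 1, …:
  i=0: 93   i=1: 162   i=2: 127   i=3: 276
  i=4: 143   i=5: 30
Match at i=5, j=15: e = 5·17 + 15 = 100.

100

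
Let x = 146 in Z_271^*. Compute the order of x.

18

The order of 146 must divide p − 1 = 270 = 2 · 3^3 · 5.
Divisors: 1, 2, 3, 5, 6, 9, 10, 15, 18, 27, 30, 45, 54, 90, 135, 270.
Check each in increasing order: 146^1 ≡ 146;  146^2 ≡ 178;  146^3 ≡ 243;  146^5 ≡ 165;  146^6 ≡ 242;  146^9 ≡ 270;  146^10 ≡ 125;  146^15 ≡ 29;  146^18 ≡ 1.
Smallest exponent giving 1 is 18.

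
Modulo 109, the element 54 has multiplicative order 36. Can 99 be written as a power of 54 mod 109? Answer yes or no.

no

99 ∈ ⟨54⟩ iff 99^36 ≡ 1 (mod 109), since |⟨54⟩| = 36.
99^36 mod 109 = 63.
Since 63 ≠ 1, 99 does not lie in the subgroup.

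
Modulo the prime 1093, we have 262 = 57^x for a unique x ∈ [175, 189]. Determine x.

185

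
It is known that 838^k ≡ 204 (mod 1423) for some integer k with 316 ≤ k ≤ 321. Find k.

Compute 838^316 mod 1423 = 297, then multiply by 838 repeatedly:
  838^316=297  838^317=1284  838^318=204
Found 204 at exponent 318.

318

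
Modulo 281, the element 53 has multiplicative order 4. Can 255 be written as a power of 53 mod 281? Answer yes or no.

⟨53⟩ has order 4; its elements mod 281 are {1, 53, 228, 280}.
255 is not in this set.

no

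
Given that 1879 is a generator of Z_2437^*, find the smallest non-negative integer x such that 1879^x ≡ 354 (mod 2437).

1186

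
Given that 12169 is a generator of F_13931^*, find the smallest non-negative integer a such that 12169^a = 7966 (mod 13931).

Baby-step giant-step with m = ceil(sqrt(13930)) = 119.
Baby table (12169^j mod 13931 for j=0..118):
  0:1  1:12169  2:11962  3:559  4:4143  5:13809  6:5999  7:3391
  8:1457  9:10001  10:953  11:6465  12:4228  13:3349  14:5806  15:9113
  16:5337  17:13562  18:9352  19:2149  20:2694  21:3643  22:3225  23:1398
  24:2511  25:5676  26:1346  27:10549  28:10547  29:140  30:4078  31:2960
  32:8605  33:8849  34:10782  35:4000  36:1086  37:8946  38:7040  39:8041
  40:13516  41:6818  42:9137  43:4842  44:8099  45:8837  46:4064  47:13697
  48:8309  49:1023  50:8504  51:5708  52:686  53:3265  54:573  55:7337
  56:174  57:13825  58:5669  59:13680  60:10401  61:6634  62:12932  63:4932
  64:2760  65:12730  66:12581  67:10430  68:11260  69:11555  70:7212  71:11459
  72:9192  73:5449  74:11252  75:11720  76:9033  77:6987  78:3910  79:6425
  80:5053  81:12454  82:11308  83:10565  84:10217  85:10429  86:13022  87:13524
  88:6653  89:7316  90:9314  91:13381  92:7861  93:10263  94:12963  95:6034
  96:11376  97:2197  98:1704  99:6648  100:2195  101:5228  102:10586  103:1077
  104:10873  105:10830  106:3010  107:4091  108:7916  109:10870  110:2185  111:8917
  112:2414  113:9418  114:11236  115:12050  116:12675  117:11974  118:7277
Giant step factor: 12169^(-119) ≡ 11054 (mod 13931).
Scan 7966·11054^i mod 13931 for i = 0, 1, …:
  i=0: 7966   i=1: 12244   i=2: 5511   i=3: 12262
  i=4: 9449   i=5: 8539   i=6: 7581   i=7: 5409
  i=8: 13165   i=9: 2684     …   i=18: 10180
  i=19: 9033
Match at i=19, j=76: a = 19·119 + 76 = 2337.

2337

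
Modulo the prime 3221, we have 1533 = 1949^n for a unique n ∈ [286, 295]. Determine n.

291

Compute 1949^286 mod 3221 = 1584, then multiply by 1949 repeatedly:
  1949^286=1584  1949^287=1498  1949^288=1376  1949^289=1952  1949^290=447
  1949^291=1533
Found 1533 at exponent 291.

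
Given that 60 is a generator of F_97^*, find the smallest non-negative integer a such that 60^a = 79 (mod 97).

Baby-step giant-step with m = ceil(sqrt(96)) = 10.
Baby table (60^j mod 97 for j=0..9):
  0:1  1:60  2:11  3:78  4:24  5:82  6:70  7:29
  8:91  9:28
Giant step factor: 60^(-10) ≡ 72 (mod 97).
Scan 79·72^i mod 97 for i = 0, 1, …:
  i=0: 79   i=1: 62   i=2: 2   i=3: 47
  i=4: 86   i=5: 81   i=6: 12   i=7: 88
  i=8: 31   i=9: 1
Match at i=9, j=0: a = 9·10 + 0 = 90.

90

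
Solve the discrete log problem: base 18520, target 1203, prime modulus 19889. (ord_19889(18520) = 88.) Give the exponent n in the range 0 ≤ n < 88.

Baby-step giant-step with m = ceil(sqrt(88)) = 10.
Baby table (18520^j mod 19889 for j=0..9):
  0:1  1:18520  2:4595  3:14258  4:11796  5:1144  6:5095  7:5984
  8:2172  9:9882
Giant step factor: 18520^(-10) ≡ 10894 (mod 19889).
Scan 1203·10894^i mod 19889 for i = 0, 1, …:
  i=0: 1203   i=1: 18520
Match at i=1, j=1: n = 1·10 + 1 = 11.

11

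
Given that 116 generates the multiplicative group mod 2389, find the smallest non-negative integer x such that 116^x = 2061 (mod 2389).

1838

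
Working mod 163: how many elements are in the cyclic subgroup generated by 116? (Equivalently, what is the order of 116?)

162

The order of 116 must divide p − 1 = 162 = 2 · 3^4.
Divisors: 1, 2, 3, 6, 9, 18, 27, 54, 81, 162.
Check each in increasing order: 116^1 ≡ 116;  116^2 ≡ 90;  116^3 ≡ 8;  116^6 ≡ 64;  116^9 ≡ 23;  116^18 ≡ 40;  116^27 ≡ 105;  116^54 ≡ 104;  116^81 ≡ 162;  116^162 ≡ 1.
Smallest exponent giving 1 is 162.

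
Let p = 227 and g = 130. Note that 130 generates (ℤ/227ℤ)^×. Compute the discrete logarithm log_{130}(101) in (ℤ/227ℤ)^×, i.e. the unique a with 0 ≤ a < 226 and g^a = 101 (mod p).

Baby-step giant-step with m = ceil(sqrt(226)) = 16.
Baby table (130^j mod 227 for j=0..15):
  0:1  1:130  2:102  3:94  4:189  5:54  6:210  7:60
  8:82  9:218  10:192  11:217  12:62  13:115  14:195  15:153
Giant step factor: 130^(-16) ≡ 161 (mod 227).
Scan 101·161^i mod 227 for i = 0, 1, …:
  i=0: 101   i=1: 144   i=2: 30   i=3: 63
  i=4: 155   i=5: 212   i=6: 82
Match at i=6, j=8: a = 6·16 + 8 = 104.

104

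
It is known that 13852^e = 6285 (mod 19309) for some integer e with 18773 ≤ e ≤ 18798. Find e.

18780

Compute 13852^18773 mod 19309 = 15549, then multiply by 13852 repeatedly:
  13852^18773=15549  13852^18774=12162  13852^18775=16308  13852^18776=2425  13852^18777=12749
  13852^18778=18343  13852^18779=105  13852^18780=6285
Found 6285 at exponent 18780.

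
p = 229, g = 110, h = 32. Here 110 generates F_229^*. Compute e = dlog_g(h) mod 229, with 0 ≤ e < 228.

Baby-step giant-step with m = ceil(sqrt(228)) = 16.
Baby table (110^j mod 229 for j=0..15):
  0:1  1:110  2:192  3:52  4:224  5:137  6:185  7:198
  8:25  9:2  10:220  11:155  12:104  13:219  14:45  15:141
Giant step factor: 110^(-16) ≡ 48 (mod 229).
Scan 32·48^i mod 229 for i = 0, 1, …:
  i=0: 32   i=1: 162   i=2: 219
Match at i=2, j=13: e = 2·16 + 13 = 45.

45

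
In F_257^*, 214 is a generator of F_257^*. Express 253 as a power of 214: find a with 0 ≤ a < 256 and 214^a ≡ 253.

Baby-step giant-step with m = ceil(sqrt(256)) = 16.
Baby table (214^j mod 257 for j=0..15):
  0:1  1:214  2:50  3:163  4:187  5:183  6:98  7:155
  8:17  9:40  10:79  11:201  12:95  13:27  14:124  15:65
Giant step factor: 214^(-16) ≡ 249 (mod 257).
Scan 253·249^i mod 257 for i = 0, 1, …:
  i=0: 253   i=1: 32   i=2: 1
Match at i=2, j=0: a = 2·16 + 0 = 32.

32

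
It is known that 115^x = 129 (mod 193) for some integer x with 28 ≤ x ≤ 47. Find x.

36

Compute 115^28 mod 193 = 59, then multiply by 115 repeatedly:
  115^28=59  115^29=30  115^30=169  115^31=135  115^32=85
  115^33=125  115^34=93  115^35=80  115^36=129
Found 129 at exponent 36.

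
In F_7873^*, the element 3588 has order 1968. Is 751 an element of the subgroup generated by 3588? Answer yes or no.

no

751 ∈ ⟨3588⟩ iff 751^1968 ≡ 1 (mod 7873), since |⟨3588⟩| = 1968.
751^1968 mod 7873 = 3590.
Since 3590 ≠ 1, 751 does not lie in the subgroup.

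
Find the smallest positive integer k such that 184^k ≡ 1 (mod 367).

The order of 184 must divide p − 1 = 366 = 2 · 3 · 61.
Divisors: 1, 2, 3, 6, 61, 122, 183, 366.
Check each in increasing order: 184^1 ≡ 184;  184^2 ≡ 92;  184^3 ≡ 46;  184^6 ≡ 281;  184^61 ≡ 283;  184^122 ≡ 83;  184^183 ≡ 1.
Smallest exponent giving 1 is 183.

183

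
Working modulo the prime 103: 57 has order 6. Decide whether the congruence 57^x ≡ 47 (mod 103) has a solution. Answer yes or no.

47 ∈ ⟨57⟩ iff 47^6 ≡ 1 (mod 103), since |⟨57⟩| = 6.
47^6 mod 103 = 1.
Since 1 = 1, 47 lies in the subgroup.

yes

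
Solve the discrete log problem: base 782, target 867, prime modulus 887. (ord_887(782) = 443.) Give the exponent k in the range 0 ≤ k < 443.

Baby-step giant-step with m = ceil(sqrt(443)) = 22.
Baby table (782^j mod 887 for j=0..21):
  0:1  1:782  2:381  3:797  4:580  5:303  6:117  7:133
  8:227  9:114  10:448  11:858  12:384  13:482  14:836  15:33
  16:83  17:155  18:578  19:513  20:242  21:313
Giant step factor: 782^(-22) ≡ 752 (mod 887).
Scan 867·752^i mod 887 for i = 0, 1, …:
  i=0: 867   i=1: 39   i=2: 57   i=3: 288
  i=4: 148   i=5: 421   i=6: 820   i=7: 175
  i=8: 324   i=9: 610     …   i=18: 22
  i=19: 578
Match at i=19, j=18: k = 19·22 + 18 = 436.

436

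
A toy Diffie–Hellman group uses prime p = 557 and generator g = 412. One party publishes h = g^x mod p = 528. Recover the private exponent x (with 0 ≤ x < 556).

120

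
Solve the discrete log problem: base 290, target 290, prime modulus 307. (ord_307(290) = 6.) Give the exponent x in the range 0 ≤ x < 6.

1

Successive powers of 290 modulo 307:
  290^0=1  290^1=290
So 290^1 ≡ 290 (mod 307), giving x = 1.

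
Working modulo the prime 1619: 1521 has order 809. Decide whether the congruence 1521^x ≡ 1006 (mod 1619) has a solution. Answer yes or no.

1006 ∈ ⟨1521⟩ iff 1006^809 ≡ 1 (mod 1619), since |⟨1521⟩| = 809.
1006^809 mod 1619 = 1618.
Since 1618 ≠ 1, 1006 does not lie in the subgroup.

no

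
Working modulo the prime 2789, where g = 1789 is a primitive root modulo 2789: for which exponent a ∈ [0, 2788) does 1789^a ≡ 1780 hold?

937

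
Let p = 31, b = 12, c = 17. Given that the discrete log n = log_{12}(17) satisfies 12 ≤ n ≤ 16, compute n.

13

Compute 12^12 mod 31 = 4, then multiply by 12 repeatedly:
  12^12=4  12^13=17
Found 17 at exponent 13.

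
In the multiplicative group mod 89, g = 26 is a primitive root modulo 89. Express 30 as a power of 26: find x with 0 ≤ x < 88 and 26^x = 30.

9

Baby-step giant-step with m = ceil(sqrt(88)) = 10.
Baby table (26^j mod 89 for j=0..9):
  0:1  1:26  2:53  3:43  4:50  5:54  6:69  7:14
  8:8  9:30
Giant step factor: 26^(-10) ≡ 72 (mod 89).
Scan 30·72^i mod 89 for i = 0, 1, …:
  i=0: 30
Match at i=0, j=9: x = 0·10 + 9 = 9.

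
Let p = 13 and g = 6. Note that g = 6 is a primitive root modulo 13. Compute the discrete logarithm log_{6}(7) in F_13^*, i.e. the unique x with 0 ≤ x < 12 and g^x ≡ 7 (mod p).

Successive powers of 6 modulo 13:
  6^0=1  6^1=6  6^2=10  6^3=8  6^4=9  6^5=2
  6^6=12  6^7=7
So 6^7 ≡ 7 (mod 13), giving x = 7.

7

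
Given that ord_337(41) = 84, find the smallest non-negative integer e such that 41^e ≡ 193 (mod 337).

29

Successive powers of 41 modulo 337:
  41^0=1  41^1=41  41^2=333  41^3=173  41^4=16  41^5=319
  41^6=273  41^7=72  41^8=256  41^9=49  41^10=324  41^11=141
  41^12=52  41^13=110  41^14=129  41^15=234  41^16=158  41^17=75
  41^18=42  41^19=37  41^20=169  41^21=189  41^22=335  41^23=255
  41^24=8  41^25=328  41^26=305  41^27=36  41^28=128  41^29=193
So 41^29 ≡ 193 (mod 337), giving e = 29.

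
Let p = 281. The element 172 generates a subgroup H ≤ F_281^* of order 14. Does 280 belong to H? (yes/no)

280 ∈ ⟨172⟩ iff 280^14 ≡ 1 (mod 281), since |⟨172⟩| = 14.
280^14 mod 281 = 1.
Since 1 = 1, 280 lies in the subgroup.

yes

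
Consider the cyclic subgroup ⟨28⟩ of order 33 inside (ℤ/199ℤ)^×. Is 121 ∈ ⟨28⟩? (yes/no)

121 ∈ ⟨28⟩ iff 121^33 ≡ 1 (mod 199), since |⟨28⟩| = 33.
121^33 mod 199 = 1.
Since 1 = 1, 121 lies in the subgroup.

yes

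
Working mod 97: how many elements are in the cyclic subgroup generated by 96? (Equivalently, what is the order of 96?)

The order of 96 must divide p − 1 = 96 = 2^5 · 3.
Divisors: 1, 2, 3, 4, 6, 8, 12, 16, 24, 32, 48, 96.
Check each in increasing order: 96^1 ≡ 96;  96^2 ≡ 1.
Smallest exponent giving 1 is 2.

2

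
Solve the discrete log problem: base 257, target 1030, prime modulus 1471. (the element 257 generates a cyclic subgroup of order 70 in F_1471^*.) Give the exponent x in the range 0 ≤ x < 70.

11

Baby-step giant-step with m = ceil(sqrt(70)) = 9.
Baby table (257^j mod 1471 for j=0..8):
  0:1  1:257  2:1325  3:724  4:722  5:208  6:500  7:523
  8:550
Giant step factor: 257^(-9) ≡ 494 (mod 1471).
Scan 1030·494^i mod 1471 for i = 0, 1, …:
  i=0: 1030   i=1: 1325
Match at i=1, j=2: x = 1·9 + 2 = 11.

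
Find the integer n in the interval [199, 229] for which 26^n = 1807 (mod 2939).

213

Compute 26^199 mod 2939 = 956, then multiply by 26 repeatedly:
  26^199=956  26^200=1344  26^201=2615  26^202=393  26^203=1401
  26^204=1158  26^205=718  26^206=1034  26^207=433  26^208=2441
  26^209=1747  26^210=1337  26^211=2433  26^212=1539  26^213=1807
Found 1807 at exponent 213.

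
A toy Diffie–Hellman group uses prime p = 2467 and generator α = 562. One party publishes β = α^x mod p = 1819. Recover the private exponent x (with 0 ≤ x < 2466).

Baby-step giant-step with m = ceil(sqrt(2466)) = 50.
Baby table (562^j mod 2467 for j=0..49):
  0:1  1:562  2:68  3:1211  4:2157  5:937  6:1123  7:2041
  8:2354  9:636  10:2184  11:1309  12:492  13:200  14:1385  15:1265
  16:434  17:2142  18:2375  19:103  20:1145  21:2070  22:1383  23:141
  24:298  25:2187  26:528  27:696  28:1366  29:455  30:1609  31:1336
  32:864  33:2036  34:2011  35:296  36:1063  37:392  38:741  39:1986
  40:1048  41:1830  42:2188  43:1090  44:764  45:110  46:145  47:79
  48:2459  49:438
Giant step factor: 562^(-50) ≡ 195 (mod 2467).
Scan 1819·195^i mod 2467 for i = 0, 1, …:
  i=0: 1819   i=1: 1924   i=2: 196   i=3: 1215
  i=4: 93   i=5: 866   i=6: 1114   i=7: 134
  i=8: 1460   i=9: 995     …   i=42: 1407
  i=43: 528
Match at i=43, j=26: x = 43·50 + 26 = 2176.

2176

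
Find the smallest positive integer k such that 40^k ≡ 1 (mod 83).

41

The order of 40 must divide p − 1 = 82 = 2 · 41.
Divisors: 1, 2, 41, 82.
Check each in increasing order: 40^1 ≡ 40;  40^2 ≡ 23;  40^41 ≡ 1.
Smallest exponent giving 1 is 41.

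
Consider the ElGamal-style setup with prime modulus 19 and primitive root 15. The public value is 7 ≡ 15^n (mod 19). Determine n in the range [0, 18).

12

Successive powers of 15 modulo 19:
  15^0=1  15^1=15  15^2=16  15^3=12  15^4=9  15^5=2
  15^6=11  15^7=13  15^8=5  15^9=18  15^10=4  15^11=3
  15^12=7
So 15^12 ≡ 7 (mod 19), giving n = 12.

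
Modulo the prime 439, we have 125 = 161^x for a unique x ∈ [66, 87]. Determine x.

84

Compute 161^66 mod 439 = 196, then multiply by 161 repeatedly:
  161^66=196  161^67=387  161^68=408  161^69=277  161^70=258
  161^71=272  161^72=331  161^73=172  161^74=35  161^75=367
  161^76=261  161^77=316  161^78=391  161^79=174  161^80=357
  161^81=407  161^82=116  161^83=238  161^84=125
Found 125 at exponent 84.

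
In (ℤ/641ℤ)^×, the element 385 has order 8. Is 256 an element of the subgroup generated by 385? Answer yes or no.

⟨385⟩ has order 8; its elements mod 641 are {1, 154, 256, 318, 323, 385, 487, 640}.
256 is in this set.

yes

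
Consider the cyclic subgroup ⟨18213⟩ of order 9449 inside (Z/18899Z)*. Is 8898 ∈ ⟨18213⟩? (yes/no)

8898 ∈ ⟨18213⟩ iff 8898^9449 ≡ 1 (mod 18899), since |⟨18213⟩| = 9449.
8898^9449 mod 18899 = 18898.
Since 18898 ≠ 1, 8898 does not lie in the subgroup.

no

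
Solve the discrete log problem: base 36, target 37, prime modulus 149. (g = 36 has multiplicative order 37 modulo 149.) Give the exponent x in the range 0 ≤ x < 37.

29

Successive powers of 36 modulo 149:
  36^0=1  36^1=36  36^2=104  36^3=19  36^4=88  36^5=39
  36^6=63  36^7=33  36^8=145  36^9=5  36^10=31  36^11=73
  36^12=95  36^13=142  36^14=46  36^15=17  36^16=16  36^17=129
  36^18=25  36^19=6  36^20=67  36^21=28  36^22=114  36^23=81
  36^24=85  36^25=80  36^26=49  36^27=125  36^28=30  36^29=37
So 36^29 ≡ 37 (mod 149), giving x = 29.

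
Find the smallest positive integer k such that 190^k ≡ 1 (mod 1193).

596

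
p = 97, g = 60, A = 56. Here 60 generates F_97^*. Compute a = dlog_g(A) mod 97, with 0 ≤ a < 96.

79

Baby-step giant-step with m = ceil(sqrt(96)) = 10.
Baby table (60^j mod 97 for j=0..9):
  0:1  1:60  2:11  3:78  4:24  5:82  6:70  7:29
  8:91  9:28
Giant step factor: 60^(-10) ≡ 72 (mod 97).
Scan 56·72^i mod 97 for i = 0, 1, …:
  i=0: 56   i=1: 55   i=2: 80   i=3: 37
  i=4: 45   i=5: 39   i=6: 92   i=7: 28
Match at i=7, j=9: a = 7·10 + 9 = 79.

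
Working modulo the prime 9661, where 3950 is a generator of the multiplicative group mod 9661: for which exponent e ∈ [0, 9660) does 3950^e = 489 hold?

Baby-step giant-step with m = ceil(sqrt(9660)) = 99.
Baby table (3950^j mod 9661 for j=0..98):
  0:1  1:3950  2:9646  3:8377  4:225  5:9599  6:6286  7:930
  8:2320  9:5372  10:3844  11:6369  12:306  13:1075  14:5071  15:3197
  16:1223  17:350  18:977  19:4411  20:4667  21:1462  22:7283  23:7053
  24:6687  25:476  26:5966  27:2521  28:7120  29:829  30:9132  31:6887
  32:7935  33:2966  34:6568  35:3815  36:7751  37:741  38:9328  39:8207
  40:4995  41:2488  42:2363  43:1324  44:3199  45:9123  46:320  47:8070
  48:4861  49:4543  50:4373  51:9143  52:2032  53:7770  54:8164  55:9043
  56:3133  57:9270  58:1310  59:5865  60:9333  61:8635  62:4920  63:5729
  64:3488  65:1014  66:5646  67:4112  68:2259  69:5947  70:4759  71:7405
  72:5903  73:4857  74:8065  75:4433  76:4618  77:1132  78:8018  79:2342
  80:5323  81:3514  82:7104  83:5256  84:9372  85:8109  86:4335  87:3958
  88:2602  89:8257  90:9275  91:1738  92:5790  93:2913  94:99  95:4610
  96:8176  97:8138  98:2953
Giant step factor: 3950^(-99) ≡ 266 (mod 9661).
Scan 489·266^i mod 9661 for i = 0, 1, …:
  i=0: 489   i=1: 4481   i=2: 3643   i=3: 2938
  i=4: 8628   i=5: 5391   i=6: 4178   i=7: 333
  i=8: 1629   i=9: 8230     …   i=55: 6103
  i=56: 350
Match at i=56, j=17: e = 56·99 + 17 = 5561.

5561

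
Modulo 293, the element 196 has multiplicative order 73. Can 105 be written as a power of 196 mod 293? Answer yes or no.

105 ∈ ⟨196⟩ iff 105^73 ≡ 1 (mod 293), since |⟨196⟩| = 73.
105^73 mod 293 = 155.
Since 155 ≠ 1, 105 does not lie in the subgroup.

no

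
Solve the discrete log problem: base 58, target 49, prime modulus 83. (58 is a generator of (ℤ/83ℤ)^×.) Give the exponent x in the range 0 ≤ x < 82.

Baby-step giant-step with m = ceil(sqrt(82)) = 10.
Baby table (58^j mod 83 for j=0..9):
  0:1  1:58  2:44  3:62  4:27  5:72  6:26  7:14
  8:65  9:35
Giant step factor: 58^(-10) ≡ 59 (mod 83).
Scan 49·59^i mod 83 for i = 0, 1, …:
  i=0: 49   i=1: 69   i=2: 4   i=3: 70
  i=4: 63   i=5: 65
Match at i=5, j=8: x = 5·10 + 8 = 58.

58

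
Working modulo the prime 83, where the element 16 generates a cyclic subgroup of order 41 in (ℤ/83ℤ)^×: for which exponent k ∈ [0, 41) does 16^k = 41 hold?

Baby-step giant-step with m = ceil(sqrt(41)) = 7.
Baby table (16^j mod 83 for j=0..6):
  0:1  1:16  2:7  3:29  4:49  5:37  6:11
Giant step factor: 16^(-7) ≡ 25 (mod 83).
Scan 41·25^i mod 83 for i = 0, 1, …:
  i=0: 41   i=1: 29
Match at i=1, j=3: k = 1·7 + 3 = 10.

10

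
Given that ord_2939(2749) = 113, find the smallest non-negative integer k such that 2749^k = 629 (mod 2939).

5

Successive powers of 2749 modulo 2939:
  2749^0=1  2749^1=2749  2749^2=832  2749^3=626  2749^4=1559  2749^5=629
So 2749^5 ≡ 629 (mod 2939), giving k = 5.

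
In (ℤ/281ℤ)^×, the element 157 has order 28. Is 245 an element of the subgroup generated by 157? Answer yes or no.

245 ∈ ⟨157⟩ iff 245^28 ≡ 1 (mod 281), since |⟨157⟩| = 28.
245^28 mod 281 = 1.
Since 1 = 1, 245 lies in the subgroup.

yes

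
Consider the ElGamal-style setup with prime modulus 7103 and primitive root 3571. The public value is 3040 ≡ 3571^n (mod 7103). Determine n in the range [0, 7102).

6256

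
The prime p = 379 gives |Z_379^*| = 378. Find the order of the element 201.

378

The order of 201 must divide p − 1 = 378 = 2 · 3^3 · 7.
Divisors: 1, 2, 3, 6, 7, 9, 14, 18, 21, 27, 42, 54, 63, 126, 189, 378.
Check each in increasing order: 201^1 ≡ 201;  201^2 ≡ 227;  201^3 ≡ 147;  201^6 ≡ 6;  201^7 ≡ 69;  201^9 ≡ 124;  201^14 ≡ 213;  201^18 ≡ 216;  201^21 ≡ 295;  201^27 ≡ 254;  201^42 ≡ 234;  201^54 ≡ 86;  201^63 ≡ 52;  201^126 ≡ 51;  201^189 ≡ 378;  201^378 ≡ 1.
Smallest exponent giving 1 is 378.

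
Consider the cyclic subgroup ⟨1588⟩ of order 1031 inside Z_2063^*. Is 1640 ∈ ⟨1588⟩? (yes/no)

1640 ∈ ⟨1588⟩ iff 1640^1031 ≡ 1 (mod 2063), since |⟨1588⟩| = 1031.
1640^1031 mod 2063 = 1.
Since 1 = 1, 1640 lies in the subgroup.

yes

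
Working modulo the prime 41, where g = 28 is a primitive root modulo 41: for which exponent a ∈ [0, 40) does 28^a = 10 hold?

Successive powers of 28 modulo 41:
  28^0=1  28^1=28  28^2=5  28^3=17  28^4=25  28^5=3
  28^6=2  28^7=15  28^8=10
So 28^8 ≡ 10 (mod 41), giving a = 8.

8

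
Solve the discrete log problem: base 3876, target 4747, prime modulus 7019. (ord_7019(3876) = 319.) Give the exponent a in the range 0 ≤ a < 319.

Baby-step giant-step with m = ceil(sqrt(319)) = 18.
Baby table (3876^j mod 7019 for j=0..17):
  0:1  1:3876  2:2716  3:5735  4:6706  5:1099  6:6210  7:1809
  8:6722  9:6963  10:533  11:2322  12:1714  13:3490  14:1627  15:3190
  16:3981  17:2594
Giant step factor: 3876^(-18) ≡ 996 (mod 7019).
Scan 4747·996^i mod 7019 for i = 0, 1, …:
  i=0: 4747   i=1: 4225   i=2: 3719   i=3: 5111
  i=4: 1781   i=5: 5088   i=6: 6949   i=7: 470
  i=8: 4866   i=9: 3426     …   i=13: 966
  i=14: 533
Match at i=14, j=10: a = 14·18 + 10 = 262.

262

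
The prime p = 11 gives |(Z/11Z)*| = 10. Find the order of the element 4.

The order of 4 must divide p − 1 = 10 = 2 · 5.
Divisors: 1, 2, 5, 10.
Check each in increasing order: 4^1 ≡ 4;  4^2 ≡ 5;  4^5 ≡ 1.
Smallest exponent giving 1 is 5.

5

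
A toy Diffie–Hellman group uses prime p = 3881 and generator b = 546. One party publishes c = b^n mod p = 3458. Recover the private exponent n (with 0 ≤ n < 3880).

Baby-step giant-step with m = ceil(sqrt(3880)) = 63.
Baby table (546^j mod 3881 for j=0..62):
  0:1  1:546  2:3160  3:2196  4:3668  5:132  6:2214  7:1853
  8:2678  9:2932  10:1900  11:1173  12:93  13:325  14:2805  15:2416
  16:3477  17:633  18:209  19:1565  20:670  21:1006  22:2055  23:421
  24:887  25:3058  26:838  27:3471  28:1238  29:654  30:32  31:1948
  32:214  33:414  34:946  35:343  36:990  37:1081  38:314  39:680
  40:2585  41:2607  42:2976  43:2638  44:497  45:3573  46:2596  47:851
  48:2807  49:3508  50:2035  51:1144  52:3664  53:1829  54:1217  55:831
  56:3530  57:2404  58:806  59:1523  60:1024  61:240  62:2967
Giant step factor: 546^(-63) ≡ 2730 (mod 3881).
Scan 3458·2730^i mod 3881 for i = 0, 1, …:
  i=0: 3458   i=1: 1748   i=2: 2291   i=3: 2139
  i=4: 2446   i=5: 2260   i=6: 2891   i=7: 2357
  i=8: 3793   i=9: 382     …   i=36: 411
  i=37: 421
Match at i=37, j=23: n = 37·63 + 23 = 2354.

2354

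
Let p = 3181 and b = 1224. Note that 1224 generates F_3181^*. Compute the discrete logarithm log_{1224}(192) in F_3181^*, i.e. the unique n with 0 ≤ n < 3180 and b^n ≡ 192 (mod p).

Baby-step giant-step with m = ceil(sqrt(3180)) = 57.
Baby table (1224^j mod 3181 for j=0..56):
  0:1  1:1224  2:3106  3:449  4:2444  5:1316  6:1198  7:3092
  8:2399  9:313  10:1392  11:1973  12:573  13:1532  14:1559  15:2797
  16:772  17:171  18:2539  19:3080  20:435  21:1213  22:2366  23:1274
  24:686  25:3061  26:2627  27:2638  28:197  29:2553  30:1130  31:2566
  32:1137  33:1591  34:612  35:1553  36:1815  37:1222  38:658  39:599
  40:1546  41:2790  42:1747  43:696  44:2577  45:1877  46:766  47:2370
  48:2989  49:386  50:1676  51:2860  52:1540  53:1808  54:2197  55:1183
  56:637
Giant step factor: 1224^(-57) ≡ 1252 (mod 3181).
Scan 192·1252^i mod 3181 for i = 0, 1, …:
  i=0: 192   i=1: 1809   i=2: 3177   i=3: 1354
  i=4: 2916   i=5: 2225   i=6: 2325   i=7: 285
  i=8: 548   i=9: 2181     …   i=27: 1193
  i=28: 1747
Match at i=28, j=42: n = 28·57 + 42 = 1638.

1638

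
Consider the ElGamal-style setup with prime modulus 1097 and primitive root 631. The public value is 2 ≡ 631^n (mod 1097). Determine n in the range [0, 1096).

Baby-step giant-step with m = ceil(sqrt(1096)) = 34.
Baby table (631^j mod 1097 for j=0..33):
  0:1  1:631  2:1047  3:263  4:306  5:14  6:58  7:397
  8:391  9:993  10:196  11:812  12:73  13:1086  14:738  15:550
  16:398  17:1022  18:943  19:459  20:21  21:87  22:47  23:38
  24:941  25:294  26:121  27:658  28:532  29:10  30:825  31:597
  32:436  33:866
Giant step factor: 631^(-34) ≡ 525 (mod 1097).
Scan 2·525^i mod 1097 for i = 0, 1, …:
  i=0: 2   i=1: 1050   i=2: 556   i=3: 98
  i=4: 988   i=5: 916   i=6: 414   i=7: 144
  i=8: 1004   i=9: 540     …   i=16: 485
  i=17: 121
Match at i=17, j=26: n = 17·34 + 26 = 604.

604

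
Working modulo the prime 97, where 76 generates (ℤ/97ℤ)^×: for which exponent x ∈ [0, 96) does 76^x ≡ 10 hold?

55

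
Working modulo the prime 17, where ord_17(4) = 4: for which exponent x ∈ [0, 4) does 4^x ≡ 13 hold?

3

Successive powers of 4 modulo 17:
  4^0=1  4^1=4  4^2=16  4^3=13
So 4^3 ≡ 13 (mod 17), giving x = 3.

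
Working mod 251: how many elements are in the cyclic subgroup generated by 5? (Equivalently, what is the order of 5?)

25

The order of 5 must divide p − 1 = 250 = 2 · 5^3.
Divisors: 1, 2, 5, 10, 25, 50, 125, 250.
Check each in increasing order: 5^1 ≡ 5;  5^2 ≡ 25;  5^5 ≡ 113;  5^10 ≡ 219;  5^25 ≡ 1.
Smallest exponent giving 1 is 25.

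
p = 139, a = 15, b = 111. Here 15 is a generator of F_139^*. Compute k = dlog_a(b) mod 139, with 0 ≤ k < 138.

127

Baby-step giant-step with m = ceil(sqrt(138)) = 12.
Baby table (15^j mod 139 for j=0..11):
  0:1  1:15  2:86  3:39  4:29  5:18  6:131  7:19
  8:7  9:105  10:46  11:134
Giant step factor: 15^(-12) ≡ 63 (mod 139).
Scan 111·63^i mod 139 for i = 0, 1, …:
  i=0: 111   i=1: 43   i=2: 68   i=3: 114
  i=4: 93   i=5: 21   i=6: 72   i=7: 88
  i=8: 123   i=9: 104   i=10: 19
Match at i=10, j=7: k = 10·12 + 7 = 127.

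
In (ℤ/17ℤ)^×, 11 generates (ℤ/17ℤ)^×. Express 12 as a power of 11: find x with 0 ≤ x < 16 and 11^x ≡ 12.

11

Successive powers of 11 modulo 17:
  11^0=1  11^1=11  11^2=2  11^3=5  11^4=4  11^5=10
  11^6=8  11^7=3  11^8=16  11^9=6  11^10=15  11^11=12
So 11^11 ≡ 12 (mod 17), giving x = 11.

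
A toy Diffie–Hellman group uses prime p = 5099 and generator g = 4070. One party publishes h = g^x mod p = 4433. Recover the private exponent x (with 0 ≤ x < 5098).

4050

Baby-step giant-step with m = ceil(sqrt(5098)) = 72.
Baby table (4070^j mod 5099 for j=0..71):
  0:1  1:4070  2:3348  3:1832  4:1502  5:4538  6:1082  7:3303
  8:2246  9:3812  10:3682  11:4878  12:3053  13:4546  14:3048  15:4592
  16:1605  17:531  18:4293  19:3336  20:3982  21:2118  22:2950  23:3454
  24:4936  25:4559  26:4968  27:2225  28:5025  29:4760  30:2099  31:2105
  32:1030  33:722  34:1516  35:330  36:2063  37:3456  38:2878  39:1057
  40:3533  41:130  42:3903  43:1825  44:3606  45:1498  46:3555  47:2987
  48:1074  49:1337  50:957  51:4453  52:1864  53:4267  54:4595  55:3617
  56:377  57:4690  58:2743  59:2299  60:265  61:2661  62:5093  63:1075
  64:308  65:4305  66:1186  67:3366  68:3706  69:578  70:1821  71:2623
Giant step factor: 4070^(-72) ≡ 2318 (mod 5099).
Scan 4433·2318^i mod 5099 for i = 0, 1, …:
  i=0: 4433   i=1: 1209   i=2: 3111   i=3: 1312
  i=4: 2212   i=5: 2921   i=6: 4505   i=7: 4937
  i=8: 1810   i=9: 4202     …   i=55: 444
  i=56: 4293
Match at i=56, j=18: x = 56·72 + 18 = 4050.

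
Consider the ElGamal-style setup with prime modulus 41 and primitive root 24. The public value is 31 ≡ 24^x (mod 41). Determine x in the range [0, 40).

36

Successive powers of 24 modulo 41:
  24^0=1  24^1=24  24^2=2  24^3=7  24^4=4  24^5=14
  24^6=8  24^7=28  24^8=16  24^9=15  24^10=32  24^11=30
  24^12=23  24^13=19  24^14=5  24^15=38  24^16=10  24^17=35
  24^18=20  24^19=29  24^20=40  24^21=17  24^22=39  24^23=34
  24^24=37  24^25=27  24^26=33  24^27=13  24^28=25  24^29=26
  24^30=9  24^31=11  24^32=18  24^33=22  24^34=36  24^35=3
  24^36=31
So 24^36 ≡ 31 (mod 41), giving x = 36.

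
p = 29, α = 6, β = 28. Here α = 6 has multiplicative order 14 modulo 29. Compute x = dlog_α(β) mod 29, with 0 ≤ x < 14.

7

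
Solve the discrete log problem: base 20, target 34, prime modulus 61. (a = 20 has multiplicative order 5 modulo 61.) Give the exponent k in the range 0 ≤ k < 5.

Successive powers of 20 modulo 61:
  20^0=1  20^1=20  20^2=34
So 20^2 ≡ 34 (mod 61), giving k = 2.

2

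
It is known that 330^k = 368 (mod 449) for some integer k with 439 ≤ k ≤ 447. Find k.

Compute 330^439 mod 449 = 375, then multiply by 330 repeatedly:
  330^439=375  330^440=275  330^441=52  330^442=98  330^443=12
  330^444=368
Found 368 at exponent 444.

444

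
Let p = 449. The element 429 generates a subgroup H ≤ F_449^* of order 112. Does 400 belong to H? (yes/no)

yes

400 ∈ ⟨429⟩ iff 400^112 ≡ 1 (mod 449), since |⟨429⟩| = 112.
400^112 mod 449 = 1.
Since 1 = 1, 400 lies in the subgroup.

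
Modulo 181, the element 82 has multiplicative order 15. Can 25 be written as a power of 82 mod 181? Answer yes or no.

yes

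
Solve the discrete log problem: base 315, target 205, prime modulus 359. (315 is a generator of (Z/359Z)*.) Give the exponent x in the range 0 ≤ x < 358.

144

Baby-step giant-step with m = ceil(sqrt(358)) = 19.
Baby table (315^j mod 359 for j=0..18):
  0:1  1:315  2:141  3:258  4:136  5:119  6:149  7:265
  8:187  9:29  10:160  11:140  12:302  13:354  14:220  15:13
  16:146  17:38  18:123
Giant step factor: 315^(-19) ≡ 226 (mod 359).
Scan 205·226^i mod 359 for i = 0, 1, …:
  i=0: 205   i=1: 19   i=2: 345   i=3: 67
  i=4: 64   i=5: 104   i=6: 169   i=7: 140
Match at i=7, j=11: x = 7·19 + 11 = 144.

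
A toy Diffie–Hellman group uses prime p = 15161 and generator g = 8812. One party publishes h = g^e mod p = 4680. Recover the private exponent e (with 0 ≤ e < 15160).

Baby-step giant-step with m = ceil(sqrt(15160)) = 124.
Baby table (8812^j mod 15161 for j=0..123):
  0:1  1:8812  2:11863  3:1661  4:6367  5:10304  6:14780  7:8370
  8:13336  9:3921  10:15094  11:875  12:8712  13:10001  14:13080  15:7038
  16:10366  17:167  18:987  19:10191  20:4489  21:2019  22:7575  23:12178
  24:2978  25:13606  26:2884  27:3972  28:9676  29:14609  30:2457  31:1176
  32:7949  33:2768  34:12728  35:13219  36:3865  37:6774  38:3631  39:6662
  40:2152  41:12174  42:13213  43:11637  44:11401  45:8826  46:13943  47:972
  48:14460  49:8476  50:7426  51:3036  52:9228  53:8693  54:9344  55:15098
  56:5801  57:10681  58:1484  59:8226  60:2771  61:8842  62:3325  63:8848
  64:10714  65:4221  66:5519  67:12101  68:6699  69:9815  70:11436  71:14026
  72:4640  73:13624  74:9890  75:5252  76:9252  77:7927  78:5997  79:9479
  80:6999  81:240  82:7501  83:12013  84:4454  85:11980  86:1717  87:14687
  88:7548  89:1669  90:1058  91:14242  92:12907  93:13823  94:4802  95:873
  96:6249  97:1436  98:9758  99:9465  100:4919  101:929  102:14569  103:13841
  104:11808  105:2153  106:5825  107:9915  108:13298  109:2607  110:3969  111:13562
  112:9342  113:12635  114:12397  115:7359  116:3911  117:2779  118:3533  119:7263
  120:6975  121:1006  122:10848  123:2471
Giant step factor: 8812^(-124) ≡ 9457 (mod 15161).
Scan 4680·9457^i mod 15161 for i = 0, 1, …:
  i=0: 4680   i=1: 3801   i=2: 14487   i=3: 8763
  i=4: 1665   i=5: 8787   i=6: 1218   i=7: 11427
  i=8: 12692   i=9: 13768     …   i=66: 1246
  i=67: 3325
Match at i=67, j=62: e = 67·124 + 62 = 8370.

8370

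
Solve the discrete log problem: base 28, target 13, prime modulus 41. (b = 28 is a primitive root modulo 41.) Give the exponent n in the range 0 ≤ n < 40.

21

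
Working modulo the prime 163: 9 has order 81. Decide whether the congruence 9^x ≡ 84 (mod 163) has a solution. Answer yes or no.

84 ∈ ⟨9⟩ iff 84^81 ≡ 1 (mod 163), since |⟨9⟩| = 81.
84^81 mod 163 = 1.
Since 1 = 1, 84 lies in the subgroup.

yes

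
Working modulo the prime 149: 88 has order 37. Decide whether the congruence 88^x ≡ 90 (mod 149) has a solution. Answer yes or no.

no

90 ∈ ⟨88⟩ iff 90^37 ≡ 1 (mod 149), since |⟨88⟩| = 37.
90^37 mod 149 = 44.
Since 44 ≠ 1, 90 does not lie in the subgroup.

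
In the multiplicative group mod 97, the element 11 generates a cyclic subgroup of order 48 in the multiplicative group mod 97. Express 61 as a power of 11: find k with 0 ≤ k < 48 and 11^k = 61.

Baby-step giant-step with m = ceil(sqrt(48)) = 7.
Baby table (11^j mod 97 for j=0..6):
  0:1  1:11  2:24  3:70  4:91  5:31  6:50
Giant step factor: 11^(-7) ≡ 3 (mod 97).
Scan 61·3^i mod 97 for i = 0, 1, …:
  i=0: 61   i=1: 86   i=2: 64   i=3: 95
  i=4: 91
Match at i=4, j=4: k = 4·7 + 4 = 32.

32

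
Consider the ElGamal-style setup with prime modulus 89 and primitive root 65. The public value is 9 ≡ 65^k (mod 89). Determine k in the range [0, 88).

Baby-step giant-step with m = ceil(sqrt(88)) = 10.
Baby table (65^j mod 89 for j=0..9):
  0:1  1:65  2:42  3:60  4:73  5:28  6:40  7:19
  8:78  9:86
Giant step factor: 65^(-10) ≡ 68 (mod 89).
Scan 9·68^i mod 89 for i = 0, 1, …:
  i=0: 9   i=1: 78
Match at i=1, j=8: k = 1·10 + 8 = 18.

18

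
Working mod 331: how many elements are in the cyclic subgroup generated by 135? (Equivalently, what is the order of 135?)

The order of 135 must divide p − 1 = 330 = 2 · 3 · 5 · 11.
Divisors: 1, 2, 3, 5, 6, 10, 11, 15, 22, 30, 33, 55, 66, 110, 165, 330.
Check each in increasing order: 135^1 ≡ 135;  135^2 ≡ 20;  135^3 ≡ 52;  135^5 ≡ 47;  135^6 ≡ 56;  135^10 ≡ 223;  135^11 ≡ 315;  135^15 ≡ 220;  135^22 ≡ 256;  135^30 ≡ 74;  135^33 ≡ 207;  135^55 ≡ 32;  135^66 ≡ 150;  135^110 ≡ 31;  135^165 ≡ 330;  135^330 ≡ 1.
Smallest exponent giving 1 is 330.

330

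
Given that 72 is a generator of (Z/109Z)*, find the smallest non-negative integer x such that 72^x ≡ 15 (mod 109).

Baby-step giant-step with m = ceil(sqrt(108)) = 11.
Baby table (72^j mod 109 for j=0..10):
  0:1  1:72  2:61  3:32  4:15  5:99  6:43  7:44
  8:7  9:68  10:100
Giant step factor: 72^(-11) ≡ 91 (mod 109).
Scan 15·91^i mod 109 for i = 0, 1, …:
  i=0: 15
Match at i=0, j=4: x = 0·11 + 4 = 4.

4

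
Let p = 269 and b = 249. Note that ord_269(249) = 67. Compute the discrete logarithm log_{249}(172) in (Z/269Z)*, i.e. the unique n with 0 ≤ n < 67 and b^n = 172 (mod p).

Successive powers of 249 modulo 269:
  249^0=1  249^1=249  249^2=131  249^3=70  249^4=214  249^5=24
  249^6=58  249^7=185  249^8=66  249^9=25  249^10=38  249^11=47
  249^12=136  249^13=239  249^14=62  249^15=105  249^16=52  249^17=36
  249^18=87  249^19=143  249^20=99  249^21=172
So 249^21 ≡ 172 (mod 269), giving n = 21.

21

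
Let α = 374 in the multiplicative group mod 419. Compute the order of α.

418

The order of 374 must divide p − 1 = 418 = 2 · 11 · 19.
Divisors: 1, 2, 11, 19, 22, 38, 209, 418.
Check each in increasing order: 374^1 ≡ 374;  374^2 ≡ 349;  374^11 ≡ 113;  374^19 ≡ 250;  374^22 ≡ 199;  374^38 ≡ 69;  374^209 ≡ 418;  374^418 ≡ 1.
Smallest exponent giving 1 is 418.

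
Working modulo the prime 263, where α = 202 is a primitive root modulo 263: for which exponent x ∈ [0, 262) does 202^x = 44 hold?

Baby-step giant-step with m = ceil(sqrt(262)) = 17.
Baby table (202^j mod 263 for j=0..16):
  0:1  1:202  2:39  3:251  4:206  5:58  6:144  7:158
  8:93  9:113  10:208  11:199  12:222  13:134  14:242  15:229
  16:233
Giant step factor: 202^(-17) ≡ 239 (mod 263).
Scan 44·239^i mod 263 for i = 0, 1, …:
  i=0: 44   i=1: 259   i=2: 96   i=3: 63
  i=4: 66   i=5: 257   i=6: 144
Match at i=6, j=6: x = 6·17 + 6 = 108.

108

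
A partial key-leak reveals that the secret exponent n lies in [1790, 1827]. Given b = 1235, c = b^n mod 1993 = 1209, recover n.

Compute 1235^1790 mod 1993 = 1689, then multiply by 1235 repeatedly:
  1235^1790=1689  1235^1791=1237  1235^1792=1057  1235^1793=1973  1235^1794=1209
Found 1209 at exponent 1794.

1794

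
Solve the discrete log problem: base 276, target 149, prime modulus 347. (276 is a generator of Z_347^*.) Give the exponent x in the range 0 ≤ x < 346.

342

Baby-step giant-step with m = ceil(sqrt(346)) = 19.
Baby table (276^j mod 347 for j=0..18):
  0:1  1:276  2:183  3:193  4:177  5:272  6:120  7:155
  8:99  9:258  10:73  11:22  12:173  13:209  14:82  15:77
  16:85  17:211  18:287
Giant step factor: 276^(-19) ≡ 47 (mod 347).
Scan 149·47^i mod 347 for i = 0, 1, …:
  i=0: 149   i=1: 63   i=2: 185   i=3: 20
  i=4: 246   i=5: 111   i=6: 12   i=7: 217
  i=8: 136   i=9: 146     …   i=17: 96
  i=18: 1
Match at i=18, j=0: x = 18·19 + 0 = 342.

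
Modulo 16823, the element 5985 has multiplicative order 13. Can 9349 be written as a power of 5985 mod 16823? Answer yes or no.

⟨5985⟩ has order 13; its elements mod 16823 are {1, 1842, 4058, 5305, 5424, 5985, 6108, 6990, 11073, 11541, 13172, 14470, 14969}.
9349 is not in this set.

no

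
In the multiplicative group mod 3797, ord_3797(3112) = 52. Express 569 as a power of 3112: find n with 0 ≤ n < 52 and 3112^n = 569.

10

Baby-step giant-step with m = ceil(sqrt(52)) = 8.
Baby table (3112^j mod 3797 for j=0..7):
  0:1  1:3112  2:2194  3:722  4:2837  5:719  6:1095  7:1731
Giant step factor: 3112^(-8) ≡ 1879 (mod 3797).
Scan 569·1879^i mod 3797 for i = 0, 1, …:
  i=0: 569   i=1: 2194
Match at i=1, j=2: n = 1·8 + 2 = 10.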